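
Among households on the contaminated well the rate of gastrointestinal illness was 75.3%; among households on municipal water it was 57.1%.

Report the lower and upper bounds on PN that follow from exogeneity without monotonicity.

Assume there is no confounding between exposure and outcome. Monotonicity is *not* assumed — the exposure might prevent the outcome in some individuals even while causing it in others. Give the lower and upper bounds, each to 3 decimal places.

0.242 ≤ PN ≤ 0.570

p₁ = 0.753, p₀ = 0.571.
Under exogeneity alone the bounds on PN are max{0,(p₁−p₀)/p₁} ≤ PN ≤ min{1,(1−p₀)/p₁}.
  lower = (p₁ − p₀)/p₁ = 0.182 / 0.753 ≈ 0.2417
  upper = min{1, (1 − p₀)/p₁} = 0.429 / 0.753 ≈ 0.5697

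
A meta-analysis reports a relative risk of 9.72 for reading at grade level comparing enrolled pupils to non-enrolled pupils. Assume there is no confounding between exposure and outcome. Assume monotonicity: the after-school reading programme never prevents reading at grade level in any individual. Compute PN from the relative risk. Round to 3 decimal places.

Under exogeneity and monotonicity, PN = (RR − 1) / RR = 1 − 1/RR.
PN = (9.72 − 1) / 9.72 = 8.72 / 9.72 ≈ 0.8971

PN ≈ 0.897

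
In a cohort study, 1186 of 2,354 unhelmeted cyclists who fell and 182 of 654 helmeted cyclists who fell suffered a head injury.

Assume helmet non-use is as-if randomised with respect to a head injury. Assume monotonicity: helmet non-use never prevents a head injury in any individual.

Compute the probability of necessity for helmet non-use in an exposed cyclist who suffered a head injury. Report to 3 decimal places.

PN ≈ 0.448

p₁ = P(outcome | exposed) = 1186/2354 = 0.50382
p₀ = P(outcome | unexposed) = 182/654 = 0.27829
Under exogeneity and monotonicity, PN = (p₁ − p₀) / p₁.
PN = (0.50382 − 0.27829) / 0.50382 = 0.22554 / 0.50382 ≈ 0.4476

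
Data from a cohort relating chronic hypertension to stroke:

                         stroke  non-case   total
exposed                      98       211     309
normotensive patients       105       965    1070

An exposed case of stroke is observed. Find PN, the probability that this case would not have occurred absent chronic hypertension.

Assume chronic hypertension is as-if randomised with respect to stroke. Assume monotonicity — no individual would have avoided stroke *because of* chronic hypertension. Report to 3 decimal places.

p₁ = P(outcome | exposed) = 98/309 = 0.31715
p₀ = P(outcome | unexposed) = 105/1070 = 0.098131
Under exogeneity and monotonicity, PN = (p₁ − p₀)/p₁.
PN = (0.31715 − 0.098131) / 0.31715 ≈ 0.6906

PN ≈ 0.691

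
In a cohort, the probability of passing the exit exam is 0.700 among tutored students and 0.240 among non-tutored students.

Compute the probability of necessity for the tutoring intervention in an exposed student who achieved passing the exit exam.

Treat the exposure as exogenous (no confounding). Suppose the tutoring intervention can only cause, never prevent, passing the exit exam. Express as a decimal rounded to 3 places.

PN ≈ 0.657

Let p₁ = 0.7, p₀ = 0.24.
Under exogeneity and monotonicity, PN = (p₁ − p₀) / p₁.
PN = (0.7 − 0.24) / 0.7 = 0.46 / 0.7 ≈ 0.6571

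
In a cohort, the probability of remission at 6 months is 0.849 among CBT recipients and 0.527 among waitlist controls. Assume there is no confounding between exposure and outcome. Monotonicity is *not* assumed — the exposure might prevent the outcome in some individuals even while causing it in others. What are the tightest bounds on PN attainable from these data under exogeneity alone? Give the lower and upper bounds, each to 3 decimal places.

Let p₁ = 0.849, p₀ = 0.527.
Under exogeneity alone the bounds on PN are max{0,(p₁−p₀)/p₁} ≤ PN ≤ min{1,(1−p₀)/p₁}.
  lower = (p₁ − p₀)/p₁ = 0.322 / 0.849 ≈ 0.3793
  upper = min{1, (1 − p₀)/p₁} = 0.473 / 0.849 ≈ 0.5571

0.379 ≤ PN ≤ 0.557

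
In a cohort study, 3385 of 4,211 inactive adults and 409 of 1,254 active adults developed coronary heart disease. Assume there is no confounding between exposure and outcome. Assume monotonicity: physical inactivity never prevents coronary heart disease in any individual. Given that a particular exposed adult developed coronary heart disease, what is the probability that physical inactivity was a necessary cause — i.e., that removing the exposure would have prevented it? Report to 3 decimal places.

p₁ = P(outcome | exposed) = 3385/4211 = 0.80385
p₀ = P(outcome | unexposed) = 409/1254 = 0.32616
Under exogeneity and monotonicity, PN = (p₁ − p₀) / p₁.
PN = (0.80385 − 0.32616) / 0.80385 = 0.47769 / 0.80385 ≈ 0.5943

PN ≈ 0.594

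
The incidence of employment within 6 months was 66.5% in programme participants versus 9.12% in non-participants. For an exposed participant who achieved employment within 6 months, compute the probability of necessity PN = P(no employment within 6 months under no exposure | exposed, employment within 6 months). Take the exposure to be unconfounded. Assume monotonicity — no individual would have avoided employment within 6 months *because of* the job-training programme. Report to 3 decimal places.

PN ≈ 0.863

p₁ = 0.665, p₀ = 0.0912.
Under exogeneity and monotonicity, PN = (p₁ − p₀) / p₁.
PN = (0.665 − 0.0912) / 0.665 = 0.5738 / 0.665 ≈ 0.8629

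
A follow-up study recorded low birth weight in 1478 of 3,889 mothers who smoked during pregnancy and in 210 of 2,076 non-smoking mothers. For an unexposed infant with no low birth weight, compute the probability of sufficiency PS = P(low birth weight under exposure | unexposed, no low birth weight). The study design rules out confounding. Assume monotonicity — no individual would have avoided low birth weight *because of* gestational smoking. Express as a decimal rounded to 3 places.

p₁ = P(outcome | exposed) = 1478/3889 = 0.38005
p₀ = P(outcome | unexposed) = 210/2076 = 0.10116
Under exogeneity and monotonicity, PS = (p₁ − p₀) / (1 − p₀).
PS = (0.38005 − 0.10116) / (1 − 0.10116) = 0.27889 / 0.89884 ≈ 0.3103

PS ≈ 0.310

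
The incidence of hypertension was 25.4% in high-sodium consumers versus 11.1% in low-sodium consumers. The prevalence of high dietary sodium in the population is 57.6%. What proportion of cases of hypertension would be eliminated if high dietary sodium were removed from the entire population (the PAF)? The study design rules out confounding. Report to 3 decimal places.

p₁ = 0.254, p₀ = 0.111.
Overall risk P(Y=1) = π·p₁ + (1−π)·p₀ = 0.576×0.254 + 0.424×0.111 = 0.19337.
Under exogeneity, PAF = [P(Y=1) − p₀] / P(Y=1).
PAF = (0.19337 − 0.111) / 0.19337 ≈ 0.4260

PAF ≈ 0.426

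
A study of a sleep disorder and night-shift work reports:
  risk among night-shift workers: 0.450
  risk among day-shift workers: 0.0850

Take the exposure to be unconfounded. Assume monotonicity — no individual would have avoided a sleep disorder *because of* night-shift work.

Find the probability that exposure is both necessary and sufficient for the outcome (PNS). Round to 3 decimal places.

Let p₁ = 0.45, p₀ = 0.085.
Under exogeneity and monotonicity, PNS = p₁ − p₀.
PNS = 0.45 − 0.085 = 0.365

PNS ≈ 0.365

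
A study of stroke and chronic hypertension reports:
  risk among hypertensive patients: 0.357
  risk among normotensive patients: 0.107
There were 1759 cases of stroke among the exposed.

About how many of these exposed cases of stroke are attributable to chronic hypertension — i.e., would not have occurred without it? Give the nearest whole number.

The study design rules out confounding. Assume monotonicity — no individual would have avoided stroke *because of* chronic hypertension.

Let p₁ = 0.357, p₀ = 0.107.
PN = (p₁ − p₀)/p₁ = (0.357 − 0.107) / 0.357 ≈ 0.70028.
Attributable cases ≈ PN × (exposed cases) = 0.70028 × 1759 ≈ 1231.79.

about 1232 cases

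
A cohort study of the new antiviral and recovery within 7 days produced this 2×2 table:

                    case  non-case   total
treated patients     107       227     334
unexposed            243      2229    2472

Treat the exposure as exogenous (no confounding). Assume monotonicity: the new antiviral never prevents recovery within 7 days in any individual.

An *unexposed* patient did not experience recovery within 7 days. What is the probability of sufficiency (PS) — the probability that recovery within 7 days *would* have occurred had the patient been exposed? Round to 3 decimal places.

PS ≈ 0.246

p₁ = P(outcome | exposed) = 107/334 = 0.32036
p₀ = P(outcome | unexposed) = 243/2472 = 0.098301
Under exogeneity and monotonicity, PS = (p₁ − p₀)/(1 − p₀).
PS = (0.32036 − 0.098301) / 0.9017 ≈ 0.2463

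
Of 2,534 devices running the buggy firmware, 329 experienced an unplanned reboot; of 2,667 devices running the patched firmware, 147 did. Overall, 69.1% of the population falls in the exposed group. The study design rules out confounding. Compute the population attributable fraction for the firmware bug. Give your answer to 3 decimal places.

PAF ≈ 0.484

p₁ = P(outcome | exposed) = 329/2534 = 0.12983
p₀ = P(outcome | unexposed) = 147/2667 = 0.055118
Overall risk P(Y=1) = π·p₁ + (1−π)·p₀ = 0.691×0.12983 + 0.309×0.055118 = 0.10675.
Under exogeneity, PAF = [P(Y=1) − p₀] / P(Y=1).
PAF = (0.10675 − 0.055118) / 0.10675 ≈ 0.4837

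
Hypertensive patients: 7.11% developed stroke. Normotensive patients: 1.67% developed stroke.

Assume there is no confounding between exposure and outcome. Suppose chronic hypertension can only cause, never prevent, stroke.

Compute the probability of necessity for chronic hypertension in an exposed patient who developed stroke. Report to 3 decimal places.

PN ≈ 0.765

p₁ = 0.0711, p₀ = 0.0167.
Under exogeneity and monotonicity, PN = (p₁ − p₀) / p₁.
PN = (0.0711 − 0.0167) / 0.0711 = 0.0544 / 0.0711 ≈ 0.7651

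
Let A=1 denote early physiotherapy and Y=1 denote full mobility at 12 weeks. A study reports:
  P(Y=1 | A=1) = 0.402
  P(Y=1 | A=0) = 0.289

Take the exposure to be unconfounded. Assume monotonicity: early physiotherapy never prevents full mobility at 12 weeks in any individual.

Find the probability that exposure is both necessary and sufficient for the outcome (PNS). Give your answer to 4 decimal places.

Let p₁ = 0.402, p₀ = 0.289.
Under exogeneity and monotonicity, PNS = p₁ − p₀.
PNS = 0.402 − 0.289 = 0.113

PNS ≈ 0.1130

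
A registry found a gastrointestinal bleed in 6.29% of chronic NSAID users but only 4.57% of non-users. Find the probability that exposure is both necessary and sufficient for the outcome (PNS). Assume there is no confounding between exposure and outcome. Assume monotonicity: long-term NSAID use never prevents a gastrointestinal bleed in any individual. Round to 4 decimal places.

p₁ = 0.0629, p₀ = 0.0457.
Under exogeneity and monotonicity, PNS = p₁ − p₀.
PNS = 0.0629 − 0.0457 = 0.0172

PNS ≈ 0.0172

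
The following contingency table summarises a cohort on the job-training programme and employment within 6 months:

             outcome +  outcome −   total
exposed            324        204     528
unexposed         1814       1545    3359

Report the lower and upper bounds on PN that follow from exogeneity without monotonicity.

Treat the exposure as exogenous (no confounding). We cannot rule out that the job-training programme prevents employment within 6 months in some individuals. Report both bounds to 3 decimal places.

0.120 ≤ PN ≤ 0.750

p₁ = P(outcome | exposed) = 324/528 = 0.61364
p₀ = P(outcome | unexposed) = 1814/3359 = 0.54004
Under exogeneity alone the bounds on PN are max{0,(p₁−p₀)/p₁} ≤ PN ≤ min{1,(1−p₀)/p₁}.
  lower = (p₁ − p₀)/p₁ = 0.073595 / 0.61364 ≈ 0.1199
  upper = min{1, (1 − p₀)/p₁} = 0.45996 / 0.61364 ≈ 0.7496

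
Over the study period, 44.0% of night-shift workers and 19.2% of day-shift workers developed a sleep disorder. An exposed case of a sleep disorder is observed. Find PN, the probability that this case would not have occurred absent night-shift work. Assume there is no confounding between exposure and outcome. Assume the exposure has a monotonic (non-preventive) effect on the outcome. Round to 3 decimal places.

PN ≈ 0.564

p₁ = 0.44, p₀ = 0.192.
Under exogeneity and monotonicity, PN = (p₁ − p₀) / p₁.
PN = (0.44 − 0.192) / 0.44 = 0.248 / 0.44 ≈ 0.5636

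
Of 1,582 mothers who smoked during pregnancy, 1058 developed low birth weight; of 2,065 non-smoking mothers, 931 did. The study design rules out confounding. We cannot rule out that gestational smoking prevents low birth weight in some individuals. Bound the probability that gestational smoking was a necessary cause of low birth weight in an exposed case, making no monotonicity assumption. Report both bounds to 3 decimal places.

p₁ = P(outcome | exposed) = 1058/1582 = 0.66877
p₀ = P(outcome | unexposed) = 931/2065 = 0.45085
Under exogeneity alone the bounds on PN are max{0,(p₁−p₀)/p₁} ≤ PN ≤ min{1,(1−p₀)/p₁}.
  lower = (p₁ − p₀)/p₁ = 0.21793 / 0.66877 ≈ 0.3259
  upper = min{1, (1 − p₀)/p₁} = 0.54915 / 0.66877 ≈ 0.8211

0.326 ≤ PN ≤ 0.821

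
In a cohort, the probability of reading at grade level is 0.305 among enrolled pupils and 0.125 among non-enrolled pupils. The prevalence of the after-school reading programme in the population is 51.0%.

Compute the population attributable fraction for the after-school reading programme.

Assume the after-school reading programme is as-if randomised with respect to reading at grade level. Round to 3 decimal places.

PAF ≈ 0.423

Let p₁ = 0.305, p₀ = 0.125.
Overall risk P(Y=1) = π·p₁ + (1−π)·p₀ = 0.51×0.305 + 0.49×0.125 = 0.2168.
Under exogeneity, PAF = [P(Y=1) − p₀] / P(Y=1).
PAF = (0.2168 − 0.125) / 0.2168 ≈ 0.4234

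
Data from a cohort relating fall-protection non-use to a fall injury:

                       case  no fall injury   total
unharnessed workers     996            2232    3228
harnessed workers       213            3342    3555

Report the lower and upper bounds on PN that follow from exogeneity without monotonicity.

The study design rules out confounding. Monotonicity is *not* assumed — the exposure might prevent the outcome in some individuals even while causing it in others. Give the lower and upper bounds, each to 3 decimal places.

0.806 ≤ PN ≤ 1.000

p₁ = P(outcome | exposed) = 996/3228 = 0.30855
p₀ = P(outcome | unexposed) = 213/3555 = 0.059916
Under exogeneity alone the bounds on PN are max{0,(p₁−p₀)/p₁} ≤ PN ≤ min{1,(1−p₀)/p₁}.
  lower = (p₁ − p₀)/p₁ = 0.24863 / 0.30855 ≈ 0.8058
  upper = min{1, (1 − p₀)/p₁} = 0.94008 / 0.30855 ≈ 3.0468 → capped at 1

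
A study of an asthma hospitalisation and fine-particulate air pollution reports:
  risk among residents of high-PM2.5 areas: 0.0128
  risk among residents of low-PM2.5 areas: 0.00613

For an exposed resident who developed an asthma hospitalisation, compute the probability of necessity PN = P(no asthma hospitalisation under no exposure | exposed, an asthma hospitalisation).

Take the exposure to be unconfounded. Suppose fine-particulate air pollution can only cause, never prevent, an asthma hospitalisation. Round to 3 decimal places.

PN ≈ 0.521

Let p₁ = 0.0128, p₀ = 0.00613.
Under exogeneity and monotonicity, PN = (p₁ − p₀) / p₁.
PN = (0.0128 − 0.00613) / 0.0128 = 0.00667 / 0.0128 ≈ 0.5211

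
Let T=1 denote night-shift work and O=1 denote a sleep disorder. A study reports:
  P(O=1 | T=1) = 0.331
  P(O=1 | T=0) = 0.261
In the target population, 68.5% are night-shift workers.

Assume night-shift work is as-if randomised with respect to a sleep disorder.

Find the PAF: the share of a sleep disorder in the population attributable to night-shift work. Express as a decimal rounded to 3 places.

PAF ≈ 0.155

Let p₁ = 0.331, p₀ = 0.261.
Overall risk P(Y=1) = π·p₁ + (1−π)·p₀ = 0.685×0.331 + 0.315×0.261 = 0.30895.
Under exogeneity, PAF = [P(Y=1) − p₀] / P(Y=1).
PAF = (0.30895 − 0.261) / 0.30895 ≈ 0.1552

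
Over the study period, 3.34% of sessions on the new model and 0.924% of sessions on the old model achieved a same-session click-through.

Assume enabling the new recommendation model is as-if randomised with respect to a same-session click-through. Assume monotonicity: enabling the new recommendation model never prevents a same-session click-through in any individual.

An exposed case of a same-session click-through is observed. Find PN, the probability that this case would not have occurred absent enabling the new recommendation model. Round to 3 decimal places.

PN ≈ 0.723

p₁ = 0.0334, p₀ = 0.00924.
Under exogeneity and monotonicity, PN = (p₁ − p₀) / p₁.
PN = (0.0334 − 0.00924) / 0.0334 = 0.02416 / 0.0334 ≈ 0.7234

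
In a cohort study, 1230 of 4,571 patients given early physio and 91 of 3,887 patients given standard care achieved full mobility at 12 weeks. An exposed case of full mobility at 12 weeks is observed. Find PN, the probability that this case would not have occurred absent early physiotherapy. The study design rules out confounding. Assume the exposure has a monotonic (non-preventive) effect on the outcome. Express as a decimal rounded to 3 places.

p₁ = P(outcome | exposed) = 1230/4571 = 0.26909
p₀ = P(outcome | unexposed) = 91/3887 = 0.023411
Under exogeneity and monotonicity, PN = (p₁ − p₀) / p₁.
PN = (0.26909 − 0.023411) / 0.26909 = 0.24568 / 0.26909 ≈ 0.9130

PN ≈ 0.913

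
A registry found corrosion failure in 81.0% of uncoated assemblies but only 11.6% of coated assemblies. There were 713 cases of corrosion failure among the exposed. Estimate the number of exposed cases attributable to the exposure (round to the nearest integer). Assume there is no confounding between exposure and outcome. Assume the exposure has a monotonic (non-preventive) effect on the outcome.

p₁ = 0.81, p₀ = 0.116.
PN = (p₁ − p₀)/p₁ = (0.81 − 0.116) / 0.81 ≈ 0.85679.
Attributable cases ≈ PN × (exposed cases) = 0.85679 × 713 ≈ 610.89.

about 611 cases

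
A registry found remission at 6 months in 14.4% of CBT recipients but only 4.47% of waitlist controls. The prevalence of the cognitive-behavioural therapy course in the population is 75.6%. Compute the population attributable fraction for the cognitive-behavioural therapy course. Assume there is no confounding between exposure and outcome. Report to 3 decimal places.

p₁ = 0.144, p₀ = 0.0447.
Overall risk P(Y=1) = π·p₁ + (1−π)·p₀ = 0.756×0.144 + 0.244×0.0447 = 0.11977.
Under exogeneity, PAF = [P(Y=1) − p₀] / P(Y=1).
PAF = (0.11977 − 0.0447) / 0.11977 ≈ 0.6268

PAF ≈ 0.627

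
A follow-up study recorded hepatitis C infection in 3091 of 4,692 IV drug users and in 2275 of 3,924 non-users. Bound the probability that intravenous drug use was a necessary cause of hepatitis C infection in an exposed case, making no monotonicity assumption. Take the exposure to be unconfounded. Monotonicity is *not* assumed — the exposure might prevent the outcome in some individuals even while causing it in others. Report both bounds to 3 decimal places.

0.120 ≤ PN ≤ 0.638

p₁ = P(outcome | exposed) = 3091/4692 = 0.65878
p₀ = P(outcome | unexposed) = 2275/3924 = 0.57977
Under exogeneity alone the bounds on PN are max{0,(p₁−p₀)/p₁} ≤ PN ≤ min{1,(1−p₀)/p₁}.
  lower = (p₁ − p₀)/p₁ = 0.079015 / 0.65878 ≈ 0.1199
  upper = min{1, (1 − p₀)/p₁} = 0.42023 / 0.65878 ≈ 0.6379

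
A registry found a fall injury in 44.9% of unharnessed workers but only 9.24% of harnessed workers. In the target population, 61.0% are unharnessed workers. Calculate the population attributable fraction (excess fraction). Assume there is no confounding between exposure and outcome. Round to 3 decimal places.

PAF ≈ 0.702

p₁ = 0.449, p₀ = 0.0924.
Overall risk P(Y=1) = π·p₁ + (1−π)·p₀ = 0.61×0.449 + 0.39×0.0924 = 0.30993.
Under exogeneity, PAF = [P(Y=1) − p₀] / P(Y=1).
PAF = (0.30993 − 0.0924) / 0.30993 ≈ 0.7019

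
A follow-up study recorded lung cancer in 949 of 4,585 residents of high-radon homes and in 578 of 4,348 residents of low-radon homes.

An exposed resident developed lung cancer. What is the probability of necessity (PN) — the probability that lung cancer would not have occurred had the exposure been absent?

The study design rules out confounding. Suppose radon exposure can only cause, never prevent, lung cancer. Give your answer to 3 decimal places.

PN ≈ 0.358

p₁ = P(outcome | exposed) = 949/4585 = 0.20698
p₀ = P(outcome | unexposed) = 578/4348 = 0.13293
Under exogeneity and monotonicity, PN = (p₁ − p₀) / p₁.
PN = (0.20698 − 0.13293) / 0.20698 = 0.074045 / 0.20698 ≈ 0.3577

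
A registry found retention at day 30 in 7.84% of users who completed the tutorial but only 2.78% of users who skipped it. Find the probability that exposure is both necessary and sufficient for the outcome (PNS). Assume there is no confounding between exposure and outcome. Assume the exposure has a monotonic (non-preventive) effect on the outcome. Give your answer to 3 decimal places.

p₁ = 0.0784, p₀ = 0.0278.
Under exogeneity and monotonicity, PNS = p₁ − p₀.
PNS = 0.0784 − 0.0278 = 0.0506

PNS ≈ 0.051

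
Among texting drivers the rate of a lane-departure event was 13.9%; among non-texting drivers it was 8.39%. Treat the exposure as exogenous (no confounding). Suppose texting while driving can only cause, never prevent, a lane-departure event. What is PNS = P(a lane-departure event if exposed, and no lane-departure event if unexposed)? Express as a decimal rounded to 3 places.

p₁ = 0.139, p₀ = 0.0839.
Under exogeneity and monotonicity, PNS = p₁ − p₀.
PNS = 0.139 − 0.0839 = 0.0551

PNS ≈ 0.055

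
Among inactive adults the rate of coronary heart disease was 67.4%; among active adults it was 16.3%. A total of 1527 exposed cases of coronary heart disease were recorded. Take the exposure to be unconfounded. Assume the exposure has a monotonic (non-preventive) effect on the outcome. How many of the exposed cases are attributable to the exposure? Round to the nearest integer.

p₁ = 0.674, p₀ = 0.163.
PN = (p₁ − p₀)/p₁ = (0.674 − 0.163) / 0.674 ≈ 0.75816.
Attributable cases ≈ PN × (exposed cases) = 0.75816 × 1527 ≈ 1157.71.

about 1158 cases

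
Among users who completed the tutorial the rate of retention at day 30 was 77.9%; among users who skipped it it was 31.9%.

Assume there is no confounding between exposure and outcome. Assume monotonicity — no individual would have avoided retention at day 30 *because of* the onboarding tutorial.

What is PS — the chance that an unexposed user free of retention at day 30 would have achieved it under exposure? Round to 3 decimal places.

p₁ = 0.779, p₀ = 0.319.
Under exogeneity and monotonicity, PS = (p₁ − p₀) / (1 − p₀).
PS = (0.779 − 0.319) / (1 − 0.319) = 0.46 / 0.681 ≈ 0.6755

PS ≈ 0.675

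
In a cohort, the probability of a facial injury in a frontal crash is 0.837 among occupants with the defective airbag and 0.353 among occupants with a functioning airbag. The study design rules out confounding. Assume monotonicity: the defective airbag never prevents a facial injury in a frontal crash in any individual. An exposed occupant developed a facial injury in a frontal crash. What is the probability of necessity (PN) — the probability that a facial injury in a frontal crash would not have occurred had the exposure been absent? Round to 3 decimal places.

Let p₁ = 0.837, p₀ = 0.353.
Under exogeneity and monotonicity, PN = (p₁ − p₀) / p₁.
PN = (0.837 − 0.353) / 0.837 = 0.484 / 0.837 ≈ 0.5783

PN ≈ 0.578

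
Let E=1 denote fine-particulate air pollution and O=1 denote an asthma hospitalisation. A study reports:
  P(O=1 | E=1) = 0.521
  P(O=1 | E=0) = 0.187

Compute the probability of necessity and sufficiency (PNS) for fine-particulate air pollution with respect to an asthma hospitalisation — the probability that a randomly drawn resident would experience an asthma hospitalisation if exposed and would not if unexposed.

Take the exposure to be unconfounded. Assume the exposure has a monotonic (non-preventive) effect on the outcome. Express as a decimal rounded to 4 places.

PNS ≈ 0.3340

Let p₁ = 0.521, p₀ = 0.187.
Under exogeneity and monotonicity, PNS = p₁ − p₀.
PNS = 0.521 − 0.187 = 0.334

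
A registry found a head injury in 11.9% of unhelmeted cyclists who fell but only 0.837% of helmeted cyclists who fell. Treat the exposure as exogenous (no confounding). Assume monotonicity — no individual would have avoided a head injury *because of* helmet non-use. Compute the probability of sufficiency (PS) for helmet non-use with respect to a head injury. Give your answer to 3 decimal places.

PS ≈ 0.112

p₁ = 0.119, p₀ = 0.00837.
Under exogeneity and monotonicity, PS = (p₁ − p₀) / (1 − p₀).
PS = (0.119 − 0.00837) / (1 − 0.00837) = 0.11063 / 0.99163 ≈ 0.1116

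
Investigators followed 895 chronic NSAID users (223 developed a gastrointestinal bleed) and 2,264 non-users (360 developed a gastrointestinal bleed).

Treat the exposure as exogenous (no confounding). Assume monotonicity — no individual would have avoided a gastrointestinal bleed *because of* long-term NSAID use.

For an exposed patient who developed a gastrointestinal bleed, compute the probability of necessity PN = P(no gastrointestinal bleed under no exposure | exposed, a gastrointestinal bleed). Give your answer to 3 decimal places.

PN ≈ 0.362

p₁ = P(outcome | exposed) = 223/895 = 0.24916
p₀ = P(outcome | unexposed) = 360/2264 = 0.15901
Under exogeneity and monotonicity, PN = (p₁ − p₀) / p₁.
PN = (0.24916 − 0.15901) / 0.24916 = 0.090151 / 0.24916 ≈ 0.3618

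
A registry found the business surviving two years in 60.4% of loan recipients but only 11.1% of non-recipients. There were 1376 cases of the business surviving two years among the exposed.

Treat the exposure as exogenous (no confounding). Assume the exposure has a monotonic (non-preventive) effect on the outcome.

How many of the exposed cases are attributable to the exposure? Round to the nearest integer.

about 1123 cases

p₁ = 0.604, p₀ = 0.111.
PN = (p₁ − p₀)/p₁ = (0.604 − 0.111) / 0.604 ≈ 0.81623.
Attributable cases ≈ PN × (exposed cases) = 0.81623 × 1376 ≈ 1123.13.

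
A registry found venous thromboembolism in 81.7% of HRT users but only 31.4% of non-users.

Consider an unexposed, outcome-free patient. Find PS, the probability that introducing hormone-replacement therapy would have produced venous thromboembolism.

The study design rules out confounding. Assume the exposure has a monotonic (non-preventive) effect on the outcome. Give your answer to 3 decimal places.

PS ≈ 0.733

p₁ = 0.817, p₀ = 0.314.
Under exogeneity and monotonicity, PS = (p₁ − p₀) / (1 − p₀).
PS = (0.817 − 0.314) / (1 − 0.314) = 0.503 / 0.686 ≈ 0.7332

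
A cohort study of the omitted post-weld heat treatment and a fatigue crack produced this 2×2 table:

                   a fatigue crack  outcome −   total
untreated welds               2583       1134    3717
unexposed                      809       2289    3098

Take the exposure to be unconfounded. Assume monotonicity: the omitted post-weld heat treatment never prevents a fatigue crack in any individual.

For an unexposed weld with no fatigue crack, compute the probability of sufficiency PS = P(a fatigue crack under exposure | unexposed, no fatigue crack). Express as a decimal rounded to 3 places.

PS ≈ 0.587

p₁ = P(outcome | exposed) = 2583/3717 = 0.69492
p₀ = P(outcome | unexposed) = 809/3098 = 0.26114
Under exogeneity and monotonicity, PS = (p₁ − p₀) / (1 − p₀).
PS = (0.69492 − 0.26114) / (1 − 0.26114) = 0.43378 / 0.73886 ≈ 0.5871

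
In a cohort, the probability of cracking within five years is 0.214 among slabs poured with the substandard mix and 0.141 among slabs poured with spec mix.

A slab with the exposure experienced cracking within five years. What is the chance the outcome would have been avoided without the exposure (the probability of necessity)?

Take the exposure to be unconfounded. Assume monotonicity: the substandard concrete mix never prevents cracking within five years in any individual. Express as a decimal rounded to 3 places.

Let p₁ = 0.214, p₀ = 0.141.
Under exogeneity and monotonicity, PN = (p₁ − p₀) / p₁.
PN = (0.214 − 0.141) / 0.214 = 0.073 / 0.214 ≈ 0.3411

PN ≈ 0.341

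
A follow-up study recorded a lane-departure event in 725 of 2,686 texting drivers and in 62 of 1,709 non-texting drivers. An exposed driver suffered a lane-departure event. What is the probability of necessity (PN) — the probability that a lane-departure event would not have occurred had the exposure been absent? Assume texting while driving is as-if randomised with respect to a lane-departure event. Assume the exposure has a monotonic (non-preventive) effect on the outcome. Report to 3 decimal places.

PN ≈ 0.866

p₁ = P(outcome | exposed) = 725/2686 = 0.26992
p₀ = P(outcome | unexposed) = 62/1709 = 0.036279
Under exogeneity and monotonicity, PN = (p₁ − p₀) / p₁.
PN = (0.26992 − 0.036279) / 0.26992 = 0.23364 / 0.26992 ≈ 0.8656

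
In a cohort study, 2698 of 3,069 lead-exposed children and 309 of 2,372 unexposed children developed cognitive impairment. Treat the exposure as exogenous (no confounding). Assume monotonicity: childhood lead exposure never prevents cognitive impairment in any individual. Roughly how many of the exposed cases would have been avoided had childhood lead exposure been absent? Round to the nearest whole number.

about 2298 cases

p₁ = P(outcome | exposed) = 2698/3069 = 0.87911
p₀ = P(outcome | unexposed) = 309/2372 = 0.13027
PN = (p₁ − p₀)/p₁ = (0.87911 − 0.13027) / 0.87911 ≈ 0.85182.
Attributable cases ≈ PN × (exposed cases) = 0.85182 × 2698 ≈ 2298.20.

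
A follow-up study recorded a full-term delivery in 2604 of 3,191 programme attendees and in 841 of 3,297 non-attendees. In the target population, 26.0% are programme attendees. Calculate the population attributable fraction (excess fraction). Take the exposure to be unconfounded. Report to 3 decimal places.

PAF ≈ 0.364

p₁ = P(outcome | exposed) = 2604/3191 = 0.81605
p₀ = P(outcome | unexposed) = 841/3297 = 0.25508
Overall risk P(Y=1) = π·p₁ + (1−π)·p₀ = 0.26×0.81605 + 0.74×0.25508 = 0.40093.
Under exogeneity, PAF = [P(Y=1) − p₀] / P(Y=1).
PAF = (0.40093 − 0.25508) / 0.40093 ≈ 0.3638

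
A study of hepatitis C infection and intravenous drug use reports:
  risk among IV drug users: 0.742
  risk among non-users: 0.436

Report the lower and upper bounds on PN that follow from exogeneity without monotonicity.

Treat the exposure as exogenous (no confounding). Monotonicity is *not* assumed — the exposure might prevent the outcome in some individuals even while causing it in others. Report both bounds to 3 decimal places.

Let p₁ = 0.742, p₀ = 0.436.
Under exogeneity alone the bounds on PN are max{0,(p₁−p₀)/p₁} ≤ PN ≤ min{1,(1−p₀)/p₁}.
  lower = (p₁ − p₀)/p₁ = 0.306 / 0.742 ≈ 0.4124
  upper = min{1, (1 − p₀)/p₁} = 0.564 / 0.742 ≈ 0.7601

0.412 ≤ PN ≤ 0.760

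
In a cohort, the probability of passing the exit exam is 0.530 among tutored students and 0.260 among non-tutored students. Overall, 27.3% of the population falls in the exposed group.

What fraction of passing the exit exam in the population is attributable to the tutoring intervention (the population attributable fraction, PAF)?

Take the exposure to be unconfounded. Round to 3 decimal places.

Let p₁ = 0.53, p₀ = 0.26.
Overall risk P(Y=1) = π·p₁ + (1−π)·p₀ = 0.273×0.53 + 0.727×0.26 = 0.33371.
Under exogeneity, PAF = [P(Y=1) − p₀] / P(Y=1).
PAF = (0.33371 − 0.26) / 0.33371 ≈ 0.2209

PAF ≈ 0.221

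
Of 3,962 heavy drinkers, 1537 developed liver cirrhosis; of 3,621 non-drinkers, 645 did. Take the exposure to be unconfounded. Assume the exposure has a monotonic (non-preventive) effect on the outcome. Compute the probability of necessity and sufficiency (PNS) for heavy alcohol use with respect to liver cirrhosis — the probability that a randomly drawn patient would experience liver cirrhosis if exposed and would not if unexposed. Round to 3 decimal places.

p₁ = P(outcome | exposed) = 1537/3962 = 0.38794
p₀ = P(outcome | unexposed) = 645/3621 = 0.17813
Under exogeneity and monotonicity, PNS = p₁ − p₀.
PNS = 0.38794 − 0.17813 = 0.20981

PNS ≈ 0.210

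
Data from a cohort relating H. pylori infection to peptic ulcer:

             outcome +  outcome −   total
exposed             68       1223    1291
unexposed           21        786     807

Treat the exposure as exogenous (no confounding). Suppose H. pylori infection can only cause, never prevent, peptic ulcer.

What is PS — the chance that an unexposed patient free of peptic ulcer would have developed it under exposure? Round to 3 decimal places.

p₁ = P(outcome | exposed) = 68/1291 = 0.052672
p₀ = P(outcome | unexposed) = 21/807 = 0.026022
Under exogeneity and monotonicity, PS = (p₁ − p₀) / (1 − p₀).
PS = (0.052672 − 0.026022) / (1 − 0.026022) = 0.02665 / 0.97398 ≈ 0.0274

PS ≈ 0.027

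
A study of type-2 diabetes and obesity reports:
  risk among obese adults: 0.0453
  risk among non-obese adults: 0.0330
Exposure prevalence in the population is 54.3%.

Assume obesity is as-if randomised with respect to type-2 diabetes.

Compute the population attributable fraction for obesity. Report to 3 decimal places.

Let p₁ = 0.0453, p₀ = 0.033.
Overall risk P(Y=1) = π·p₁ + (1−π)·p₀ = 0.543×0.0453 + 0.457×0.033 = 0.039679.
Under exogeneity, PAF = [P(Y=1) − p₀] / P(Y=1).
PAF = (0.039679 − 0.033) / 0.039679 ≈ 0.1683

PAF ≈ 0.168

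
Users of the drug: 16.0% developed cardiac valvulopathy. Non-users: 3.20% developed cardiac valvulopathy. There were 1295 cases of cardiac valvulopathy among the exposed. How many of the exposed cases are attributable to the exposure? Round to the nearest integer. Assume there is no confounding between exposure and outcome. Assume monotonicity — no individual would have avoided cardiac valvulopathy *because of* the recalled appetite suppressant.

p₁ = 0.16, p₀ = 0.032.
PN = (p₁ − p₀)/p₁ = (0.16 − 0.032) / 0.16 ≈ 0.80000.
Attributable cases ≈ PN × (exposed cases) = 0.80000 × 1295 ≈ 1036.00.

about 1036 cases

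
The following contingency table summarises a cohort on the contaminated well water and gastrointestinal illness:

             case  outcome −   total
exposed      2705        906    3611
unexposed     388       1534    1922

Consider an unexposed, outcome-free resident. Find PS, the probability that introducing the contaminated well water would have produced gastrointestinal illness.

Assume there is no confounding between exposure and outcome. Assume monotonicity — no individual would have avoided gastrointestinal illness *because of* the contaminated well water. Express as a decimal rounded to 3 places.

p₁ = P(outcome | exposed) = 2705/3611 = 0.7491
p₀ = P(outcome | unexposed) = 388/1922 = 0.20187
Under exogeneity and monotonicity, PS = (p₁ − p₀) / (1 − p₀).
PS = (0.7491 − 0.20187) / (1 − 0.20187) = 0.54723 / 0.79813 ≈ 0.6856

PS ≈ 0.686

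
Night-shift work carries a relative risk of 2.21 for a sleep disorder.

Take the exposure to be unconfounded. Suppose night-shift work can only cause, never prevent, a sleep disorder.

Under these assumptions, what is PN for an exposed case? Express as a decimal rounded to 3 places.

PN ≈ 0.548

Under exogeneity and monotonicity, PN = (RR − 1) / RR = 1 − 1/RR.
PN = (2.21 − 1) / 2.21 = 1.21 / 2.21 ≈ 0.5475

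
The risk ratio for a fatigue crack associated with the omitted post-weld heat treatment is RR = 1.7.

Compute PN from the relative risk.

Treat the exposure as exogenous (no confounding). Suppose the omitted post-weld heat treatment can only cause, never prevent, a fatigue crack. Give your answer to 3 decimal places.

Under exogeneity and monotonicity, PN = (RR − 1) / RR = 1 − 1/RR.
PN = (1.7 − 1) / 1.7 = 0.7 / 1.7 ≈ 0.4118

PN ≈ 0.412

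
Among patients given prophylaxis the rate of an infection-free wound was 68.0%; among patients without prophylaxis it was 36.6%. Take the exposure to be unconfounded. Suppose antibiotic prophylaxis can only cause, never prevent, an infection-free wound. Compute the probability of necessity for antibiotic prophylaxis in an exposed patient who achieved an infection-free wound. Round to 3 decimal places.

p₁ = 0.68, p₀ = 0.366.
Under exogeneity and monotonicity, PN = (p₁ − p₀) / p₁.
PN = (0.68 − 0.366) / 0.68 = 0.314 / 0.68 ≈ 0.4618

PN ≈ 0.462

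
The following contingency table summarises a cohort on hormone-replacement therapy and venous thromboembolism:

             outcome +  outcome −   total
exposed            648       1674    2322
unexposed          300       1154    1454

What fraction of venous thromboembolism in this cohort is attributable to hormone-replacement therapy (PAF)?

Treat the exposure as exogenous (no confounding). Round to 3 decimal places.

PAF ≈ 0.178

p₁ = P(outcome | exposed) = 648/2322 = 0.27907
p₀ = P(outcome | unexposed) = 300/1454 = 0.20633
Exposure prevalence π = 2322/3776 = 0.61494; overall risk P(Y=1) = 0.25106.
Under exogeneity, PAF = [P(Y=1) − p₀]/P(Y=1).
PAF = (0.25106 − 0.20633) / 0.25106 ≈ 0.1782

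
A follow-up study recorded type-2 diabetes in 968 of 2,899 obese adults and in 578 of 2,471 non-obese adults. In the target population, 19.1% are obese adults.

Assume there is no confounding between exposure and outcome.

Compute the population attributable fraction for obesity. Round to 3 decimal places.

p₁ = P(outcome | exposed) = 968/2899 = 0.33391
p₀ = P(outcome | unexposed) = 578/2471 = 0.23391
Overall risk P(Y=1) = π·p₁ + (1−π)·p₀ = 0.191×0.33391 + 0.809×0.23391 = 0.25301.
Under exogeneity, PAF = [P(Y=1) − p₀] / P(Y=1).
PAF = (0.25301 − 0.23391) / 0.25301 ≈ 0.0755

PAF ≈ 0.075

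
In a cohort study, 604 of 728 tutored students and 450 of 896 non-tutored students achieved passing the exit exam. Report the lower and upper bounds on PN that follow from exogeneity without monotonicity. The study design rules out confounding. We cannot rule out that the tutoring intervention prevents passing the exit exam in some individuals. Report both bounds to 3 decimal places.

0.395 ≤ PN ≤ 0.600

p₁ = P(outcome | exposed) = 604/728 = 0.82967
p₀ = P(outcome | unexposed) = 450/896 = 0.50223
Under exogeneity alone the bounds on PN are max{0,(p₁−p₀)/p₁} ≤ PN ≤ min{1,(1−p₀)/p₁}.
  lower = (p₁ − p₀)/p₁ = 0.32744 / 0.82967 ≈ 0.3947
  upper = min{1, (1 − p₀)/p₁} = 0.49777 / 0.82967 ≈ 0.6000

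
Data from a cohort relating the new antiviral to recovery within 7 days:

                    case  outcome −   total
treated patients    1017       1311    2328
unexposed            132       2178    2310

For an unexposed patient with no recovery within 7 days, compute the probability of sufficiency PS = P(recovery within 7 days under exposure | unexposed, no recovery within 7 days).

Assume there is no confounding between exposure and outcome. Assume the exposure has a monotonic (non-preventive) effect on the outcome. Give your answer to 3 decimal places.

p₁ = P(outcome | exposed) = 1017/2328 = 0.43686
p₀ = P(outcome | unexposed) = 132/2310 = 0.057143
Under exogeneity and monotonicity, PS = (p₁ − p₀) / (1 − p₀).
PS = (0.43686 − 0.057143) / (1 − 0.057143) = 0.37971 / 0.94286 ≈ 0.4027

PS ≈ 0.403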